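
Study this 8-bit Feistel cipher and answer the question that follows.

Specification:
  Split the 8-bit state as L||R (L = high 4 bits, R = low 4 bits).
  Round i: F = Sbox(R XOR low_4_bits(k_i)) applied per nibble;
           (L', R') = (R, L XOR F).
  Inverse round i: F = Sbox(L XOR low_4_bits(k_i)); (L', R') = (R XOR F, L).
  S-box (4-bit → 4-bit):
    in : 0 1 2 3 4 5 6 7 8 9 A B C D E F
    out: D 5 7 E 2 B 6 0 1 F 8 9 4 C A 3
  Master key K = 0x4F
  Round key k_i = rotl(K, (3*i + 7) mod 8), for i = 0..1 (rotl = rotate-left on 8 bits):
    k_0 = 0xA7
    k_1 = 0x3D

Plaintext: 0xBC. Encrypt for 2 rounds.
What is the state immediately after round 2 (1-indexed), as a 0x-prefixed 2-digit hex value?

s_0 = plaintext = 0xBC
s_1 = Round(s_0, k_0) = 0xC2
s_2 = Round(s_1, k_1) = 0x2F

0x2F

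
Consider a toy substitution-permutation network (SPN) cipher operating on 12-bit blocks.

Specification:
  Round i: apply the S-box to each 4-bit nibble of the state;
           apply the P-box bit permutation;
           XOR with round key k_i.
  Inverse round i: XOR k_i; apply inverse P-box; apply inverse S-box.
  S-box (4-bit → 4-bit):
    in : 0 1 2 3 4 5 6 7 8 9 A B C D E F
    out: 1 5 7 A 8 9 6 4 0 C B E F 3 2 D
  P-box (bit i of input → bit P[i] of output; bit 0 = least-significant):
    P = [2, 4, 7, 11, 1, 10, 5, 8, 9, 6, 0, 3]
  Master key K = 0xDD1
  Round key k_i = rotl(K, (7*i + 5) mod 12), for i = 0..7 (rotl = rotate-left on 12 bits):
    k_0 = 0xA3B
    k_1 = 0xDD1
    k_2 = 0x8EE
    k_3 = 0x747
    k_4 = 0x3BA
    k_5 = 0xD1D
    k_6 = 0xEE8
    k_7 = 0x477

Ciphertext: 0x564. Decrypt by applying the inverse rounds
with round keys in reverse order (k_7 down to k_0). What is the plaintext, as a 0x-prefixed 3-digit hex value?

0x8FA

s_0 = ciphertext = 0x564
s_1 = InvRound(s_0, k_7) = 0x75E
s_2 = InvRound(s_1, k_6) = 0x8FC
s_3 = InvRound(s_2, k_5) = 0x6B7
s_4 = InvRound(s_3, k_4) = 0x930
s_5 = InvRound(s_4, k_3) = 0x22A
s_6 = InvRound(s_5, k_2) = 0xD8F
s_7 = InvRound(s_6, k_1) = 0x30D
s_8 = InvRound(s_7, k_0) = 0x8FA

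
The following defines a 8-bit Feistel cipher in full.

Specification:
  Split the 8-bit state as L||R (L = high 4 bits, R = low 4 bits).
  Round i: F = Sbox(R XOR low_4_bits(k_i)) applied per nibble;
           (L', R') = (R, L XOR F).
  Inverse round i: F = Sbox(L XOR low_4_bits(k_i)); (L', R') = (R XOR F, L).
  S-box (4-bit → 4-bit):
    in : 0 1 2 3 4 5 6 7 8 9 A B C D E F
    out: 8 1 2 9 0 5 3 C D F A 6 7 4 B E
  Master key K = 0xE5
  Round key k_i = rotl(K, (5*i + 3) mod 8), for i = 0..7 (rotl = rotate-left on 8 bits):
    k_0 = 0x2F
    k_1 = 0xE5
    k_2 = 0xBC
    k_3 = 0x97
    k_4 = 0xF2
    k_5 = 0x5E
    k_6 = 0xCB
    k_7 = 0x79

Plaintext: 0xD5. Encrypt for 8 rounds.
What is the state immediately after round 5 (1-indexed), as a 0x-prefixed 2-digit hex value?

0x42

s_0 = plaintext = 0xD5
s_1 = Round(s_0, k_0) = 0x57
s_2 = Round(s_1, k_1) = 0x77
s_3 = Round(s_2, k_2) = 0x71
s_4 = Round(s_3, k_3) = 0x14
s_5 = Round(s_4, k_4) = 0x42
s_6 = Round(s_5, k_5) = 0x23
s_7 = Round(s_6, k_6) = 0x3F
s_8 = Round(s_7, k_7) = 0xF0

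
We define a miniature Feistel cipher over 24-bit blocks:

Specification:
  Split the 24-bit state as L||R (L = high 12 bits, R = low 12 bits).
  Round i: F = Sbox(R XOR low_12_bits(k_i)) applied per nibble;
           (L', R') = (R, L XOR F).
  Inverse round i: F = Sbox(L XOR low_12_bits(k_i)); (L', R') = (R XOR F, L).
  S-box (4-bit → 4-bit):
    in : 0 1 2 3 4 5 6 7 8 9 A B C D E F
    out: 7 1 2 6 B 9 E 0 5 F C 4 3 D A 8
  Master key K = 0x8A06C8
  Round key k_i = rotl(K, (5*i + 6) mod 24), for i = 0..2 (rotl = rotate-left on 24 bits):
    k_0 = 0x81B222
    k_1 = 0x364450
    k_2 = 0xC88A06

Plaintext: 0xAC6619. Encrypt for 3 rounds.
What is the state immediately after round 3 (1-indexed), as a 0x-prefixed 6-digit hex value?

0xF9B85F

s_0 = plaintext = 0xAC6619
s_1 = Round(s_0, k_0) = 0x6191A2
s_2 = Round(s_1, k_1) = 0x1A2F9B
s_3 = Round(s_2, k_2) = 0xF9B85F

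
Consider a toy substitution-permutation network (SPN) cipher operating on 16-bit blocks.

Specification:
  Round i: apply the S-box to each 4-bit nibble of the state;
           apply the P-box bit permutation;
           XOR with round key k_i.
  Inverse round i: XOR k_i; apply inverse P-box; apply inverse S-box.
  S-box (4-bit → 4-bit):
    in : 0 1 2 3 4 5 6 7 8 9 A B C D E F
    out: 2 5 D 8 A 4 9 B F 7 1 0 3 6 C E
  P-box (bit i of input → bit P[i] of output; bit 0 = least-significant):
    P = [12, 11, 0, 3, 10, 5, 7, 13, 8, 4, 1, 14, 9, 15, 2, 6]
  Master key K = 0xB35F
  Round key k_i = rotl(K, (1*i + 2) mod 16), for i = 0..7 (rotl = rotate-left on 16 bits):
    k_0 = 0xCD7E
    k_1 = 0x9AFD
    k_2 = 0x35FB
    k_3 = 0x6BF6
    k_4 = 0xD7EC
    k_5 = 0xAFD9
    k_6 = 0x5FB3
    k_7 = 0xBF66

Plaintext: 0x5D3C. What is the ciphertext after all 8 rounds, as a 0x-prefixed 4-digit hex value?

0x0D59

s_0 = plaintext = 0x5D3C
s_1 = Round(s_0, k_0) = 0xF568
s_2 = Round(s_1, k_1) = 0x26B2
s_3 = Round(s_2, k_2) = 0x66B6
s_4 = Round(s_3, k_3) = 0x38BE
s_5 = Round(s_4, k_4) = 0x96B7
s_6 = Round(s_5, k_5) = 0x74D5
s_7 = Round(s_6, k_6) = 0x9D42
s_8 = Round(s_7, k_7) = 0x0D59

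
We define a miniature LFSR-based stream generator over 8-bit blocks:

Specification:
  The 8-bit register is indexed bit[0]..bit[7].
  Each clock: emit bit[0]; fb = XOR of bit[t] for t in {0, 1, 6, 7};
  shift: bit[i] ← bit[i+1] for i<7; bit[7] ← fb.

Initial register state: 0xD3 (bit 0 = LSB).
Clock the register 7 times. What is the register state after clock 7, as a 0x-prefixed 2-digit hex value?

reg_0 = 0xD3
clock 1: out=1, reg = 0x69
clock 2: out=1, reg = 0x34
clock 3: out=0, reg = 0x1A
clock 4: out=0, reg = 0x8D
clock 5: out=1, reg = 0x46
clock 6: out=0, reg = 0x23
clock 7: out=1, reg = 0x11

0x11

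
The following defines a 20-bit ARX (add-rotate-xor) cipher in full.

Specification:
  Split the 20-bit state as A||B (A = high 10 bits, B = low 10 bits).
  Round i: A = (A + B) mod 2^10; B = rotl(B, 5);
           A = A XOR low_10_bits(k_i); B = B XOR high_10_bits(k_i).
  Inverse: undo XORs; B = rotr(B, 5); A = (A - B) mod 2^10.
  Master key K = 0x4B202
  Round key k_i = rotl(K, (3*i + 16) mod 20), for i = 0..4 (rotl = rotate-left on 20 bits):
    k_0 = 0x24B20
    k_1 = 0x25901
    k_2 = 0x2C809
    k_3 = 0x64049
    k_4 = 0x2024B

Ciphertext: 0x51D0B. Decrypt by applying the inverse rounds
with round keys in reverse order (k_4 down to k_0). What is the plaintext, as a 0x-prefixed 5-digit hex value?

0xDDC6B

s_0 = ciphertext = 0x51D0B
s_1 = InvRound(s_0, k_4) = 0x6816C
s_2 = InvRound(s_1, k_3) = 0x98B87
s_3 = InvRound(s_2, k_2) = 0xECAB9
s_4 = InvRound(s_3, k_1) = 0x309F1
s_5 = InvRound(s_4, k_0) = 0xDDC6B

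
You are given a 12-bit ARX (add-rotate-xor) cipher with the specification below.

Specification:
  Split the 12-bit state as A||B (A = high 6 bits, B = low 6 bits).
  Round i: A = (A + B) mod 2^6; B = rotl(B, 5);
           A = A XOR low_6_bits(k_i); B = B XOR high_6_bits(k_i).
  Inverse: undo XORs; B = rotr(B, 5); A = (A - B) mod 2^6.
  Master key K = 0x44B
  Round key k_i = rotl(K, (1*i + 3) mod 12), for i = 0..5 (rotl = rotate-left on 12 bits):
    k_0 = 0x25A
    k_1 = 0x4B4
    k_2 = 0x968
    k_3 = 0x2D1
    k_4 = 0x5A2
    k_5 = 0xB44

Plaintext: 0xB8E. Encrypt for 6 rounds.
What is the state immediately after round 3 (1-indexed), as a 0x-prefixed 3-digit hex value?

s_0 = plaintext = 0xB8E
s_1 = Round(s_0, k_0) = 0x98E
s_2 = Round(s_1, k_1) = 0x015
s_3 = Round(s_2, k_2) = 0xF4F
s_4 = Round(s_3, k_3) = 0x76C
s_5 = Round(s_4, k_4) = 0xAC0
s_6 = Round(s_5, k_5) = 0xBED

0xF4F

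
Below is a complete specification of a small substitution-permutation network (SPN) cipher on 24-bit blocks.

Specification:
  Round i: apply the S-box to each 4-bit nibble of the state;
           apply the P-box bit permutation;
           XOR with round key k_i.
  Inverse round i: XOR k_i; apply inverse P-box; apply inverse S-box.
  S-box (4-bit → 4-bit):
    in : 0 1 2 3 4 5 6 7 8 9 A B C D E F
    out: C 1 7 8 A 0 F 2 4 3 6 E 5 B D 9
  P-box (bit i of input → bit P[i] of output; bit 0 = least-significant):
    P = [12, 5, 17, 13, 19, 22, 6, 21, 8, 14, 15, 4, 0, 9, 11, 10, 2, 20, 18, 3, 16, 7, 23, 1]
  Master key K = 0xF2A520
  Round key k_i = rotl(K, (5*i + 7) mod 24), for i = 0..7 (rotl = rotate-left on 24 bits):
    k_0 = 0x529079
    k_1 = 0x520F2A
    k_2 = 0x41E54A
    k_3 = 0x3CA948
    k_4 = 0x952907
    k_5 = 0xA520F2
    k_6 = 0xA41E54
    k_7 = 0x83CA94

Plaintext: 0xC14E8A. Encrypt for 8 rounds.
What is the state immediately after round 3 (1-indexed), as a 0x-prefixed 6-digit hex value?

s_0 = plaintext = 0xC14E8A
s_1 = Round(s_0, k_0) = 0xD1170D
s_2 = Round(s_1, k_1) = 0x737FCD
s_3 = Round(s_2, k_2) = 0x49D6B2
s_4 = Round(s_3, k_3) = 0x4E7EBF
s_5 = Round(s_4, k_4) = 0xF19AD9
s_6 = Round(s_5, k_5) = 0xCCF2D5
s_7 = Round(s_6, k_6) = 0x49DB51
s_8 = Round(s_7, k_7) = 0x931C03

0x49D6B2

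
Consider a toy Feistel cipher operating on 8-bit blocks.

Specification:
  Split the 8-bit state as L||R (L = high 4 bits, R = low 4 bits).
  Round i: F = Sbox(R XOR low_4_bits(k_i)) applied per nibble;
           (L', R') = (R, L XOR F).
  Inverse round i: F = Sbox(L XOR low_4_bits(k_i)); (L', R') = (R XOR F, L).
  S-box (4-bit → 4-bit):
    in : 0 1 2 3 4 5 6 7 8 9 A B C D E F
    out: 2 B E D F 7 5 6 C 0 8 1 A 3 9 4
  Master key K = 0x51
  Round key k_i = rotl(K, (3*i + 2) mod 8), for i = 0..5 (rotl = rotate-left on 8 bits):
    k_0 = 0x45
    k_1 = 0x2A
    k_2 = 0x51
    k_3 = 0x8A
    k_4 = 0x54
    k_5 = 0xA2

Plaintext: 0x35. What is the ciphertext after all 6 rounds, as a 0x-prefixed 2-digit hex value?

s_0 = plaintext = 0x35
s_1 = Round(s_0, k_0) = 0x51
s_2 = Round(s_1, k_1) = 0x14
s_3 = Round(s_2, k_2) = 0x46
s_4 = Round(s_3, k_3) = 0x6E
s_5 = Round(s_4, k_4) = 0xEE
s_6 = Round(s_5, k_5) = 0xE4

0xE4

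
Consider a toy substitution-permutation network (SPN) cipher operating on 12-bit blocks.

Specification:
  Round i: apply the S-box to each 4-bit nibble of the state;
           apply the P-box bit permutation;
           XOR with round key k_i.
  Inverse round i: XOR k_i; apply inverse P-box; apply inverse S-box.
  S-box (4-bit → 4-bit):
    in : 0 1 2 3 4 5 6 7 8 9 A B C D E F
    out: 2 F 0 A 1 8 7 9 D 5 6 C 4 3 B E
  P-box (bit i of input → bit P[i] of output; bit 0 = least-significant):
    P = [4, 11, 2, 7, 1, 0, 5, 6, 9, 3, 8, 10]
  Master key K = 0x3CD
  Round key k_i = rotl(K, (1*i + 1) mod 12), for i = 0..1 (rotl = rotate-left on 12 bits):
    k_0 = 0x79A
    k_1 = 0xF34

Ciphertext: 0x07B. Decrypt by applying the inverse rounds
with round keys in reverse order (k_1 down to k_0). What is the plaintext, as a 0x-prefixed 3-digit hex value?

s_0 = ciphertext = 0x07B
s_1 = InvRound(s_0, k_1) = 0x1EA
s_2 = InvRound(s_1, k_0) = 0x7B4

0x7B4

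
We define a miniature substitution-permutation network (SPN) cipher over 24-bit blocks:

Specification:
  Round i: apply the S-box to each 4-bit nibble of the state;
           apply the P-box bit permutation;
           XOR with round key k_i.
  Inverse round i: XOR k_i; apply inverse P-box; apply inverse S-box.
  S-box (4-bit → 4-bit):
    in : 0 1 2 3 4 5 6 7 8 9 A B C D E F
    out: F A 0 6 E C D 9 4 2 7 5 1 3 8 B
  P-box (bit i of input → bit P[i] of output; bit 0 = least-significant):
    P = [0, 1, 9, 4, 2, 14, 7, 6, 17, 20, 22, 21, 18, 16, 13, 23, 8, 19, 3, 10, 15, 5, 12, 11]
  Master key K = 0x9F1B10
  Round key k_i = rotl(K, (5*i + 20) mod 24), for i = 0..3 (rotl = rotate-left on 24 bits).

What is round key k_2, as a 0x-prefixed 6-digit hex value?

0xC6C427

K = 0x9F1B10
k_0 = rotl(K, (5*0+20) mod 24) = rotl(K, 20) = 0x09F1B1
k_1 = rotl(K, (5*1+20) mod 24) = rotl(K, 1) = 0x3E3621
k_2 = rotl(K, (5*2+20) mod 24) = rotl(K, 6) = 0xC6C427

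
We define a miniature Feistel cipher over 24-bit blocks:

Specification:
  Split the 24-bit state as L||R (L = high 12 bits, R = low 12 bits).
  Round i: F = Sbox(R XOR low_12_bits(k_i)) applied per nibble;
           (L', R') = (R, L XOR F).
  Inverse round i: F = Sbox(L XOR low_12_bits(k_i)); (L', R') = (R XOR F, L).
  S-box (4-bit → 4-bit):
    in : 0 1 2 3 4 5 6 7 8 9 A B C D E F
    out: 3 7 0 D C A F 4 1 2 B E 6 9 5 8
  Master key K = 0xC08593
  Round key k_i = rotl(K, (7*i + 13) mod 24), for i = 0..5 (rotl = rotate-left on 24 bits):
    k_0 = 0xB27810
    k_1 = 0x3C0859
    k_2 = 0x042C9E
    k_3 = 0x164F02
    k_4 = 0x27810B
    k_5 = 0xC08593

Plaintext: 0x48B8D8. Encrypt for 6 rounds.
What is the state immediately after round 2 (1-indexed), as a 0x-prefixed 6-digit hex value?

0x7EA035

s_0 = plaintext = 0x48B8D8
s_1 = Round(s_0, k_0) = 0x8D87EA
s_2 = Round(s_1, k_1) = 0x7EA035
s_3 = Round(s_2, k_2) = 0x035154
s_4 = Round(s_3, k_3) = 0x15459A
s_5 = Round(s_4, k_4) = 0x59AD73
s_6 = Round(s_5, k_5) = 0xD734C9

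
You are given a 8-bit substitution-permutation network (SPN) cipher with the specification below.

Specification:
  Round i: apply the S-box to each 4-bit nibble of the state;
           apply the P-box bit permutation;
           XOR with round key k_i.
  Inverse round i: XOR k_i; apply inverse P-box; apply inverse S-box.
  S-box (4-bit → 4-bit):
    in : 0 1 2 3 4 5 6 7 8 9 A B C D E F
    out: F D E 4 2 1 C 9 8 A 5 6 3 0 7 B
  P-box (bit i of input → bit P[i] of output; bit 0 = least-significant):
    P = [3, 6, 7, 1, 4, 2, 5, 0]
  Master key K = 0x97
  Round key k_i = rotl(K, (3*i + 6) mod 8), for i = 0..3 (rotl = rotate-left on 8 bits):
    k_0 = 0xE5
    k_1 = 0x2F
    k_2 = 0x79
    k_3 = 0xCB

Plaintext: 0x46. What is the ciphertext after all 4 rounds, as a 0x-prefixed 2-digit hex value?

0x25

s_0 = plaintext = 0x46
s_1 = Round(s_0, k_0) = 0x63
s_2 = Round(s_1, k_1) = 0x8E
s_3 = Round(s_2, k_2) = 0xB0
s_4 = Round(s_3, k_3) = 0x25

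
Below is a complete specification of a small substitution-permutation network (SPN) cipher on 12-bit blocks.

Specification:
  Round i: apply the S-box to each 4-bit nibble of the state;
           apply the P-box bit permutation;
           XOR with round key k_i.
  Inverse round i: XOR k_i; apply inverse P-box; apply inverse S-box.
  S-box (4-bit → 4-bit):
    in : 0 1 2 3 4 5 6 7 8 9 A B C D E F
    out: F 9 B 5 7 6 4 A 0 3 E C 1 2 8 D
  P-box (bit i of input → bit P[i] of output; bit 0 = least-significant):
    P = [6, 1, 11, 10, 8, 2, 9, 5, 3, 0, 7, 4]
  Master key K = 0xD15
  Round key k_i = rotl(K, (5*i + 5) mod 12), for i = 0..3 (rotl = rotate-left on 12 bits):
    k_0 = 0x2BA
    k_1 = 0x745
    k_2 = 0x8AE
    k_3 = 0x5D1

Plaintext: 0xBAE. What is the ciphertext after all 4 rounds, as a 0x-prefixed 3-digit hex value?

s_0 = plaintext = 0xBAE
s_1 = Round(s_0, k_0) = 0x40E
s_2 = Round(s_1, k_1) = 0x0E8
s_3 = Round(s_2, k_2) = 0x817
s_4 = Round(s_3, k_3) = 0x0F3

0x0F3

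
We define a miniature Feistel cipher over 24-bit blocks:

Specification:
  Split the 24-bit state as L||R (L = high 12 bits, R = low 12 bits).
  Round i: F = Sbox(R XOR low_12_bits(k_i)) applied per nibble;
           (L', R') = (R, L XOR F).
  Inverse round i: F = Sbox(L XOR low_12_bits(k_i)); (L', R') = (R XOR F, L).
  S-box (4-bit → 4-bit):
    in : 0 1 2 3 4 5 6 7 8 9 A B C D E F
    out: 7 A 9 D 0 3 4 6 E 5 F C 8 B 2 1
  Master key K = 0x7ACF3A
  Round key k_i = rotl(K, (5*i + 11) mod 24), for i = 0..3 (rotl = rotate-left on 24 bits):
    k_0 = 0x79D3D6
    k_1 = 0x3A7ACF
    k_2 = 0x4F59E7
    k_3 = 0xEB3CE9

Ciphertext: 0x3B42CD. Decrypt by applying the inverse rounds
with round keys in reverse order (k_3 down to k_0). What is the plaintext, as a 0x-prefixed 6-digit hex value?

0xC4174C

s_0 = ciphertext = 0x3B42CD
s_1 = InvRound(s_0, k_3) = 0x3F63B4
s_2 = InvRound(s_1, k_2) = 0xC1E3F6
s_3 = InvRound(s_2, k_1) = 0x74CC1E
s_4 = InvRound(s_3, k_0) = 0xC4174C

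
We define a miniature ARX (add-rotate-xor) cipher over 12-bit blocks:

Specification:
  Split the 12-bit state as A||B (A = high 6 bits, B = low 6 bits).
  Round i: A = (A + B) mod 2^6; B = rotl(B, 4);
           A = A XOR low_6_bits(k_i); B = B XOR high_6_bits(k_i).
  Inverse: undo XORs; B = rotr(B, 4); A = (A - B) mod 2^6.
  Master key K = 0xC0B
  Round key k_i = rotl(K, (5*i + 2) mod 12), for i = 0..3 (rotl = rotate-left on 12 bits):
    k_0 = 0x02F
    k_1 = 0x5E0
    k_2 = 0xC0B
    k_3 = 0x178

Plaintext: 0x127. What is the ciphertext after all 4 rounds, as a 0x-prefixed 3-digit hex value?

0xDED

s_0 = plaintext = 0x127
s_1 = Round(s_0, k_0) = 0x139
s_2 = Round(s_1, k_1) = 0x749
s_3 = Round(s_2, k_2) = 0xB62
s_4 = Round(s_3, k_3) = 0xDED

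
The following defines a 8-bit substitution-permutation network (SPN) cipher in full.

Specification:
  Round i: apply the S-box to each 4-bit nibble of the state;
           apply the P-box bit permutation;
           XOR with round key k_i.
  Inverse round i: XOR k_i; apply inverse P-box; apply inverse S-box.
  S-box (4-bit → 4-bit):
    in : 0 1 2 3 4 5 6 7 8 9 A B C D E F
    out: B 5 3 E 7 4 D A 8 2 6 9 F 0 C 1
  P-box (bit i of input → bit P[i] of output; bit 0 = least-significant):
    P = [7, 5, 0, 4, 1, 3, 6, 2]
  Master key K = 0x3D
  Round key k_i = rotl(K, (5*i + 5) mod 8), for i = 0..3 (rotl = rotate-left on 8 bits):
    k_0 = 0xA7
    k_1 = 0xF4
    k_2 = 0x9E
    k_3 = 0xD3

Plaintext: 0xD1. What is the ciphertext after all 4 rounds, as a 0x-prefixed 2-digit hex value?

s_0 = plaintext = 0xD1
s_1 = Round(s_0, k_0) = 0x26
s_2 = Round(s_1, k_1) = 0x6F
s_3 = Round(s_2, k_2) = 0x58
s_4 = Round(s_3, k_3) = 0x83

0x83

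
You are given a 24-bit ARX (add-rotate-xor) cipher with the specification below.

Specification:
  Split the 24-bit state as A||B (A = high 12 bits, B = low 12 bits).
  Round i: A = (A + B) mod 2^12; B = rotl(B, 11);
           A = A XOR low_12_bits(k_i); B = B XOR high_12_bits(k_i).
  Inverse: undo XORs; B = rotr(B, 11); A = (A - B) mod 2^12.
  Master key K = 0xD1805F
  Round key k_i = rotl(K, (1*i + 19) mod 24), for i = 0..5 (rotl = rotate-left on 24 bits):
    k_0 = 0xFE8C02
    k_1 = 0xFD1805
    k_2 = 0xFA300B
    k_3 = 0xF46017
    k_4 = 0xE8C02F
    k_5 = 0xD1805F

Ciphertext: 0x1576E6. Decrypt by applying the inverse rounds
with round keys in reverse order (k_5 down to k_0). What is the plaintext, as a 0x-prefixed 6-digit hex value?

0x95D7D4

s_0 = ciphertext = 0x1576E6
s_1 = InvRound(s_0, k_5) = 0x90B7FD
s_2 = InvRound(s_1, k_4) = 0x6412E3
s_3 = InvRound(s_2, k_3) = 0xB0BB4B
s_4 = InvRound(s_3, k_2) = 0x1309D0
s_5 = InvRound(s_4, k_1) = 0xD33C02
s_6 = InvRound(s_5, k_0) = 0x95D7D4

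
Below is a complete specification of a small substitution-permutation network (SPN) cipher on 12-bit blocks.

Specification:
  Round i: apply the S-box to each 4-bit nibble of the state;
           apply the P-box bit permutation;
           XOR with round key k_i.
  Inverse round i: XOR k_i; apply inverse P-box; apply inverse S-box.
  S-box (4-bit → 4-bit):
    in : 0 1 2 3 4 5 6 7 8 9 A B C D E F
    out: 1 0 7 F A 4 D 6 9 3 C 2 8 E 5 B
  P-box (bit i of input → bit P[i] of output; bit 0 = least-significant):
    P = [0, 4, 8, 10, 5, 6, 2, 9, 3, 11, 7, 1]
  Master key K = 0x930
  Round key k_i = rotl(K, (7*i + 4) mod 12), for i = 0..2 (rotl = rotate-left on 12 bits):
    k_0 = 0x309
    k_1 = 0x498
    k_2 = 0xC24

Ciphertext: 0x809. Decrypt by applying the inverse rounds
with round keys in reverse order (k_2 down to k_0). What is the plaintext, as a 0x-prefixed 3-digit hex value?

s_0 = ciphertext = 0x809
s_1 = InvRound(s_0, k_2) = 0x0E8
s_2 = InvRound(s_1, k_1) = 0x194
s_3 = InvRound(s_2, k_0) = 0xEA9

0xEA9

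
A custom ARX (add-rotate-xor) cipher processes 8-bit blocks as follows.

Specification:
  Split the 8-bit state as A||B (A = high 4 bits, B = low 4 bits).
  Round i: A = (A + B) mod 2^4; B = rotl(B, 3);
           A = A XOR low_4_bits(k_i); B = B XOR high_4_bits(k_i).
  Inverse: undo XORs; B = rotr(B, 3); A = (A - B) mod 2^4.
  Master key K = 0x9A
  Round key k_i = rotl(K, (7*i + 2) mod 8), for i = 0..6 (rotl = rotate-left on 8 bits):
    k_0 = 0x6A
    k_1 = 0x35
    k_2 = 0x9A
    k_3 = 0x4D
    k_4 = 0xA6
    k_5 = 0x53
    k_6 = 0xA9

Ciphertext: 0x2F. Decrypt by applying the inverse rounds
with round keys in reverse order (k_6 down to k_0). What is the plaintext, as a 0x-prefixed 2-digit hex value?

s_0 = ciphertext = 0x2F
s_1 = InvRound(s_0, k_6) = 0x1A
s_2 = InvRound(s_1, k_5) = 0x3F
s_3 = InvRound(s_2, k_4) = 0xBA
s_4 = InvRound(s_3, k_3) = 0x9D
s_5 = InvRound(s_4, k_2) = 0xB8
s_6 = InvRound(s_5, k_1) = 0x77
s_7 = InvRound(s_6, k_0) = 0xB2

0xB2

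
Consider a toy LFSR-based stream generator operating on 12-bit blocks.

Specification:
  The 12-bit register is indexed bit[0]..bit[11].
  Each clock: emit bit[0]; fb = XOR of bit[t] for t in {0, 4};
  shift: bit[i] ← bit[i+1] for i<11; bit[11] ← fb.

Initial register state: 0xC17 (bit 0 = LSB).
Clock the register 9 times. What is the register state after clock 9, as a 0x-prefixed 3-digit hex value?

reg_0 = 0xC17
clock 1: out=1, reg = 0x60B
clock 2: out=1, reg = 0xB05
clock 3: out=1, reg = 0xD82
clock 4: out=0, reg = 0x6C1
clock 5: out=1, reg = 0xB60
clock 6: out=0, reg = 0x5B0
clock 7: out=0, reg = 0xAD8
clock 8: out=0, reg = 0xD6C
clock 9: out=0, reg = 0x6B6

0x6B6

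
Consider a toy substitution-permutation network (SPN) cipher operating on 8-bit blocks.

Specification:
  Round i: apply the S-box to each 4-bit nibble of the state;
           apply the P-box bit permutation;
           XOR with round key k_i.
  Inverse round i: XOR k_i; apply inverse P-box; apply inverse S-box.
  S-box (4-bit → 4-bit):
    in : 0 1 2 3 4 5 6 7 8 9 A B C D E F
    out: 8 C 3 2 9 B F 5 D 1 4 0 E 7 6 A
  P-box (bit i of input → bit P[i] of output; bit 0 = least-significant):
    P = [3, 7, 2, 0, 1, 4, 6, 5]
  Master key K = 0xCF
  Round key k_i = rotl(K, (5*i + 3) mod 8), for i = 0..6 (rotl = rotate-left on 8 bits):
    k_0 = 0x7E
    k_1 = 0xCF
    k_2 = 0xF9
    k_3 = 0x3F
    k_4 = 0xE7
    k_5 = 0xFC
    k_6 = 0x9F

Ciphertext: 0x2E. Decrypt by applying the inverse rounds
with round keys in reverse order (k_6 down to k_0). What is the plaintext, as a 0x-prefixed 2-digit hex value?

s_0 = ciphertext = 0x2E
s_1 = InvRound(s_0, k_6) = 0xFF
s_2 = InvRound(s_1, k_5) = 0x90
s_3 = InvRound(s_2, k_4) = 0x61
s_4 = InvRound(s_3, k_3) = 0xD7
s_5 = InvRound(s_4, k_2) = 0x47
s_6 = InvRound(s_5, k_1) = 0xB2
s_7 = InvRound(s_6, k_0) = 0xAD

0xAD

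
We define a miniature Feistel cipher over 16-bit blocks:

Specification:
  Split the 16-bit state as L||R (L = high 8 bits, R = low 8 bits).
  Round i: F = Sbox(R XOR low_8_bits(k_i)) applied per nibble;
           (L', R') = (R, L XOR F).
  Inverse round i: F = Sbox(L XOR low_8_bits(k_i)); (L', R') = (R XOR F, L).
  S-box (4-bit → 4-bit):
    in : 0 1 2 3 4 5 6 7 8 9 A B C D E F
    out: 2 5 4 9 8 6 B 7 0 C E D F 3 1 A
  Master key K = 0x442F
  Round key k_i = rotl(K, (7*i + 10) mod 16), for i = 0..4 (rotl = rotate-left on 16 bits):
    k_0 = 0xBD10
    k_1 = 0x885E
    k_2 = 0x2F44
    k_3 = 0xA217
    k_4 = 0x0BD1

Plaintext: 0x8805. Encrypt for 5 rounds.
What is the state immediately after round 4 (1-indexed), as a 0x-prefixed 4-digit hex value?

s_0 = plaintext = 0x8805
s_1 = Round(s_0, k_0) = 0x05DE
s_2 = Round(s_1, k_1) = 0xDE07
s_3 = Round(s_2, k_2) = 0x0757
s_4 = Round(s_3, k_3) = 0x5785
s_5 = Round(s_4, k_4) = 0x853F

0x5785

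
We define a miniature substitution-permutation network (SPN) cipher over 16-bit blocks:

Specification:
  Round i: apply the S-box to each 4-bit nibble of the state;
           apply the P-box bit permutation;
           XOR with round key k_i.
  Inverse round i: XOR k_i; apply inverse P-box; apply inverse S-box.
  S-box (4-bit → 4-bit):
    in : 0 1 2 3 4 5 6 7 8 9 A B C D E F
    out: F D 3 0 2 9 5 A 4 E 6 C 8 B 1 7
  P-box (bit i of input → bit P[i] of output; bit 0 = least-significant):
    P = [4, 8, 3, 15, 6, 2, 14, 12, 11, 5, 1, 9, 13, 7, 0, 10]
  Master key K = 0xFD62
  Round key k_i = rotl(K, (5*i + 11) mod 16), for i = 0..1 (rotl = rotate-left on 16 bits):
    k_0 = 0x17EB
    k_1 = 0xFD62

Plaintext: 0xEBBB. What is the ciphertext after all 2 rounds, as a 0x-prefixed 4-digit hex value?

s_0 = plaintext = 0xEBBB
s_1 = Round(s_0, k_0) = 0xE5E1
s_2 = Round(s_1, k_1) = 0x573A

0x573A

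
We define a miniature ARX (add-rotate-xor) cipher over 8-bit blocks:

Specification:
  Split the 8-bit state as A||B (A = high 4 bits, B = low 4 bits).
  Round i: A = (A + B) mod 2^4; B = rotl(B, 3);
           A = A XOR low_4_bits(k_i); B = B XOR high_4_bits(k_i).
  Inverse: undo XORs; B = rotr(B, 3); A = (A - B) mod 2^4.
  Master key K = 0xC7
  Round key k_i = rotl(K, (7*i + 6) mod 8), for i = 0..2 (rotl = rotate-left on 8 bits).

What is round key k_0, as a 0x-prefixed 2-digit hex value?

0xF1

K = 0xC7
k_0 = rotl(K, (7*0+6) mod 8) = rotl(K, 6) = 0xF1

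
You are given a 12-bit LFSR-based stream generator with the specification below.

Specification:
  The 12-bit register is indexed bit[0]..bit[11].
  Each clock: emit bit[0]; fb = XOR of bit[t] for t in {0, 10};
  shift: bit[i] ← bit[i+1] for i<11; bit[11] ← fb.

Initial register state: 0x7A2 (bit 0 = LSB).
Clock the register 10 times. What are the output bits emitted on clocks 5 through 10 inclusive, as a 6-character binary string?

reg_0 = 0x7A2
clock 1: out=0, reg = 0xBD1
clock 2: out=1, reg = 0xDE8
clock 3: out=0, reg = 0xEF4
clock 4: out=0, reg = 0xF7A
clock 5: out=0, reg = 0xFBD
clock 6: out=1, reg = 0x7DE
clock 7: out=0, reg = 0xBEF
clock 8: out=1, reg = 0xDF7
clock 9: out=1, reg = 0x6FB
clock 10: out=1, reg = 0x37D

010111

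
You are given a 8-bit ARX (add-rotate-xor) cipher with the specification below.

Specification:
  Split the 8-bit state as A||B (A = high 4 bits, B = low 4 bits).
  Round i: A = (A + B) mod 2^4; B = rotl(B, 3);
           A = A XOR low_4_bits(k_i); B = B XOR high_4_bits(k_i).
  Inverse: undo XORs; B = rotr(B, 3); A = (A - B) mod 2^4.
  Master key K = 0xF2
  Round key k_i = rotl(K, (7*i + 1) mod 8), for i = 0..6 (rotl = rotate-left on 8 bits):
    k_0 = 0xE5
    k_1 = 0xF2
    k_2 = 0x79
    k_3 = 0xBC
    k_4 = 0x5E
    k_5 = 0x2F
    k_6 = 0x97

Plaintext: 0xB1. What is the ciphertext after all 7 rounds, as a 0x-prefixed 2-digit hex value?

0xEB

s_0 = plaintext = 0xB1
s_1 = Round(s_0, k_0) = 0x96
s_2 = Round(s_1, k_1) = 0xDC
s_3 = Round(s_2, k_2) = 0x01
s_4 = Round(s_3, k_3) = 0xD3
s_5 = Round(s_4, k_4) = 0xEC
s_6 = Round(s_5, k_5) = 0x54
s_7 = Round(s_6, k_6) = 0xEB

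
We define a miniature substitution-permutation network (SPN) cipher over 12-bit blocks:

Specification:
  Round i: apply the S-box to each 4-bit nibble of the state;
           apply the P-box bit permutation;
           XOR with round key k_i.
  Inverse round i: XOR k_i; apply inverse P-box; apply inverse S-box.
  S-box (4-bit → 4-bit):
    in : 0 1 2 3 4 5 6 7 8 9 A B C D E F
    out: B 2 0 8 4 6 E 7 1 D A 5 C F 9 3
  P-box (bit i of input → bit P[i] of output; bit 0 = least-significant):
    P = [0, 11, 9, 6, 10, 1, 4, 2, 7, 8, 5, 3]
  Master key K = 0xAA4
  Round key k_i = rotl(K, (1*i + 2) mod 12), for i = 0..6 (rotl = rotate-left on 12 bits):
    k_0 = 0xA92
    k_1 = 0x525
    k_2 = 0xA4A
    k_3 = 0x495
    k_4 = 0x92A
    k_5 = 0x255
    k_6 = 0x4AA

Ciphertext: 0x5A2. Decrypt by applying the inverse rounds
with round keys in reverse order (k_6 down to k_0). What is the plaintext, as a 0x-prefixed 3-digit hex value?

0x4DA

s_0 = ciphertext = 0x5A2
s_1 = InvRound(s_0, k_6) = 0xA22
s_2 = InvRound(s_1, k_5) = 0x460
s_3 = InvRound(s_2, k_4) = 0xAFA
s_4 = InvRound(s_3, k_3) = 0xC0D
s_5 = InvRound(s_4, k_2) = 0x209
s_6 = InvRound(s_5, k_1) = 0x6E4
s_7 = InvRound(s_6, k_0) = 0x4DA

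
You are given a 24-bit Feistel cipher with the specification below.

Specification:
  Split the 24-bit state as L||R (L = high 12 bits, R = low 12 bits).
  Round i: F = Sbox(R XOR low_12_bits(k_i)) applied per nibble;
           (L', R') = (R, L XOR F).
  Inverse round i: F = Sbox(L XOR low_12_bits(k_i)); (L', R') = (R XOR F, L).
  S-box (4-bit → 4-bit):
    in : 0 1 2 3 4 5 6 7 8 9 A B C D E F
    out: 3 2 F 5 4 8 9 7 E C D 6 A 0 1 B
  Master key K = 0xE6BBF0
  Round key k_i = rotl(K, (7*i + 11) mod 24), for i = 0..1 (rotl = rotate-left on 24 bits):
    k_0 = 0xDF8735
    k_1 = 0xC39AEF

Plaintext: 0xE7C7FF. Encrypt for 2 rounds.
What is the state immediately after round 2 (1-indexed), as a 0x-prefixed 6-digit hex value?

0xDD10AE

s_0 = plaintext = 0xE7C7FF
s_1 = Round(s_0, k_0) = 0x7FFDD1
s_2 = Round(s_1, k_1) = 0xDD10AE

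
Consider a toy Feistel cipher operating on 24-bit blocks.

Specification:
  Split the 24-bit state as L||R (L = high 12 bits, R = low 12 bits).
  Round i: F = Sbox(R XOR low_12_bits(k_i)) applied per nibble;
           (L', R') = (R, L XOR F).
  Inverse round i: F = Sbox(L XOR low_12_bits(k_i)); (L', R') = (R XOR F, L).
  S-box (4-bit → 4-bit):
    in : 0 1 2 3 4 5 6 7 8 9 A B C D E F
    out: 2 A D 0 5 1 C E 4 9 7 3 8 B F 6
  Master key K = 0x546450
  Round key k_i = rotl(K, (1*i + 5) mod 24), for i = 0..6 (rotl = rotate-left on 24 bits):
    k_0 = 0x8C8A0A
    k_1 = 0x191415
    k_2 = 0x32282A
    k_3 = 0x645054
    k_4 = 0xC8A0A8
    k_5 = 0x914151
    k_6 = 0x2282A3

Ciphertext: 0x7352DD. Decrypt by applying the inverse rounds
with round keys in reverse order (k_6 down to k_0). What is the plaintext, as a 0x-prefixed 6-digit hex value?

0xDF905E

s_0 = ciphertext = 0x7352DD
s_1 = InvRound(s_0, k_6) = 0x341735
s_2 = InvRound(s_1, k_5) = 0xA97341
s_3 = InvRound(s_2, k_4) = 0x447A97
s_4 = InvRound(s_3, k_3) = 0xF37447
s_5 = InvRound(s_4, k_2) = 0xAECF37
s_6 = InvRound(s_5, k_1) = 0x05EAEC
s_7 = InvRound(s_6, k_0) = 0xDF905E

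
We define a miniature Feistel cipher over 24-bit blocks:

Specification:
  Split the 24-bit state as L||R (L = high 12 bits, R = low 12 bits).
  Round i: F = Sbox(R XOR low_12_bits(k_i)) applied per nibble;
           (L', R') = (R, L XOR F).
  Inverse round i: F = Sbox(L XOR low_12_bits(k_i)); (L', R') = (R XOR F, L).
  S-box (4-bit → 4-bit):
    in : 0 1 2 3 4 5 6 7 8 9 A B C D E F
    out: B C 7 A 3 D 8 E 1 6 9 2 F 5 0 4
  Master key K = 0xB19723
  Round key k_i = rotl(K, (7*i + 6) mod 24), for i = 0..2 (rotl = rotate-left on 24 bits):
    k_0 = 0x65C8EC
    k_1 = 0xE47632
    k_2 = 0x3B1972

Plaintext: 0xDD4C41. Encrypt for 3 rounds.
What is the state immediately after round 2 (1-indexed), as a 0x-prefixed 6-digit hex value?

s_0 = plaintext = 0xDD4C41
s_1 = Round(s_0, k_0) = 0xC41E41
s_2 = Round(s_1, k_1) = 0xE41DAB
s_3 = Round(s_2, k_2) = 0xDABD17

0xE41DAB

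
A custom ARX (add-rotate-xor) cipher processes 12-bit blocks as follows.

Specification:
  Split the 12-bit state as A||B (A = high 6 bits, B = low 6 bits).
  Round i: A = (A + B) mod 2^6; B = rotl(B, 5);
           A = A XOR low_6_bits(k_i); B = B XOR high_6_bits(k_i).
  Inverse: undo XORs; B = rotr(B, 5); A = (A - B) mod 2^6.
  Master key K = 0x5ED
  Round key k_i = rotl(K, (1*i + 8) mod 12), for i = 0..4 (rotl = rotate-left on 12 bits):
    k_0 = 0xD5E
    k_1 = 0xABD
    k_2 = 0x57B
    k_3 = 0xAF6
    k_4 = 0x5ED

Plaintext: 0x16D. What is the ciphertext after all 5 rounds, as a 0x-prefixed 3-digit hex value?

0xFAE

s_0 = plaintext = 0x16D
s_1 = Round(s_0, k_0) = 0xB03
s_2 = Round(s_1, k_1) = 0x48B
s_3 = Round(s_2, k_2) = 0x9B0
s_4 = Round(s_3, k_3) = 0x833
s_5 = Round(s_4, k_4) = 0xFAE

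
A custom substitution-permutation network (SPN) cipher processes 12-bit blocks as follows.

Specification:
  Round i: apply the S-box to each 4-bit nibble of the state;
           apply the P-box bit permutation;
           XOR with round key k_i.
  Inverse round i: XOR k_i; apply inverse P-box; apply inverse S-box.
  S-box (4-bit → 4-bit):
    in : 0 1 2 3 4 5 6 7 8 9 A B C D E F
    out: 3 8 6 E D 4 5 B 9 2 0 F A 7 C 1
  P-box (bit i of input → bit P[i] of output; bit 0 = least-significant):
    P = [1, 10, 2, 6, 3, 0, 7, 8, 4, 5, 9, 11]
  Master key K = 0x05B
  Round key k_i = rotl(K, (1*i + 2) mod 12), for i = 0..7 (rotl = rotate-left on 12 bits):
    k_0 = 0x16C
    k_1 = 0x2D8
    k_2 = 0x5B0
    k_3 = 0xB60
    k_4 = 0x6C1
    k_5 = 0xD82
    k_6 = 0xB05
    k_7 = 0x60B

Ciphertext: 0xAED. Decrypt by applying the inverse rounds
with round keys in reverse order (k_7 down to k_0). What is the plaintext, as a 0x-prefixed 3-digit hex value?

0xBF9

s_0 = ciphertext = 0xAED
s_1 = InvRound(s_0, k_7) = 0xC5B
s_2 = InvRound(s_1, k_6) = 0x68B
s_3 = InvRound(s_2, k_5) = 0xE7A
s_4 = InvRound(s_3, k_4) = 0x7DF
s_5 = InvRound(s_4, k_3) = 0x7DD
s_6 = InvRound(s_5, k_2) = 0x20E
s_7 = InvRound(s_6, k_1) = 0xF54
s_8 = InvRound(s_7, k_0) = 0xBF9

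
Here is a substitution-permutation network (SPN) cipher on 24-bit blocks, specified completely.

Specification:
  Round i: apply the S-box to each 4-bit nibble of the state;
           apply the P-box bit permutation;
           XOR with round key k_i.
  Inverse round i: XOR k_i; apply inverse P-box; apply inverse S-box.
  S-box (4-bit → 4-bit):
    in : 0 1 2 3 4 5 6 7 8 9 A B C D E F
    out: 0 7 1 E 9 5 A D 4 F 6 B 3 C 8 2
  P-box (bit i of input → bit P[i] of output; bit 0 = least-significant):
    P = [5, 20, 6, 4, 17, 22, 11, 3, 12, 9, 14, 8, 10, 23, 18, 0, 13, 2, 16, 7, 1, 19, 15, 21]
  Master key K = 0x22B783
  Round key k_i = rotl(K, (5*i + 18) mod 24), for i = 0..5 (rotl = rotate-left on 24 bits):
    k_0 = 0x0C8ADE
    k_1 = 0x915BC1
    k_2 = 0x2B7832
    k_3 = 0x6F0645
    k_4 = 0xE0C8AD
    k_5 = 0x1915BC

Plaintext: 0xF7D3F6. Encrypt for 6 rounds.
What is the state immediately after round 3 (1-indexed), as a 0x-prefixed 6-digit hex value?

s_0 = plaintext = 0xF7D3F6
s_1 = Round(s_0, k_0) = 0x51E94F
s_2 = Round(s_1, k_1) = 0x82A8CE
s_3 = Round(s_2, k_2) = 0xED9822
s_4 = Round(s_3, k_3) = 0xC842E4
s_5 = Round(s_4, k_4) = 0xE9DC96
s_6 = Round(s_5, k_5) = 0x6E2F21

0xED9822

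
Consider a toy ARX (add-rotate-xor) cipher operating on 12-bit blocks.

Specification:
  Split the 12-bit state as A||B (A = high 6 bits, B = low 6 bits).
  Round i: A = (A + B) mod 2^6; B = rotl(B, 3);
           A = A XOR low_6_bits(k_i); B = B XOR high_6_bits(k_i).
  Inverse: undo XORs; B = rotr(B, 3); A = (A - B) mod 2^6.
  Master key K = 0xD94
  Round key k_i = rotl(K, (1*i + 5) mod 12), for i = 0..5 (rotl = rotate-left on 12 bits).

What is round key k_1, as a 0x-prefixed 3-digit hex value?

K = 0xD94
k_0 = rotl(K, (1*0+5) mod 12) = rotl(K, 5) = 0x29B
k_1 = rotl(K, (1*1+5) mod 12) = rotl(K, 6) = 0x536

0x536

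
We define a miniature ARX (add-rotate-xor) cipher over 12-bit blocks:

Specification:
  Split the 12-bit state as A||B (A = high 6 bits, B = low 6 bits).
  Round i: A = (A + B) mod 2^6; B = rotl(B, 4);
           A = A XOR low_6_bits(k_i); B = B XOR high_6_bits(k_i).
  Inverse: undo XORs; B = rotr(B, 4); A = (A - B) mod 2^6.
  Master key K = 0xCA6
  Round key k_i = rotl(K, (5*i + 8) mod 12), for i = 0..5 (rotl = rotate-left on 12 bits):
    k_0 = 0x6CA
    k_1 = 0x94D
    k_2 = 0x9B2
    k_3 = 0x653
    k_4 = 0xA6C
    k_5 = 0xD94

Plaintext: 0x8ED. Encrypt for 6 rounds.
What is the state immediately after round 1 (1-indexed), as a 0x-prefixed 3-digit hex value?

0x680

s_0 = plaintext = 0x8ED
s_1 = Round(s_0, k_0) = 0x680
s_2 = Round(s_1, k_1) = 0x5E5
s_3 = Round(s_2, k_2) = 0x3BF
s_4 = Round(s_3, k_3) = 0x7A6
s_5 = Round(s_4, k_4) = 0xA00
s_6 = Round(s_5, k_5) = 0xF36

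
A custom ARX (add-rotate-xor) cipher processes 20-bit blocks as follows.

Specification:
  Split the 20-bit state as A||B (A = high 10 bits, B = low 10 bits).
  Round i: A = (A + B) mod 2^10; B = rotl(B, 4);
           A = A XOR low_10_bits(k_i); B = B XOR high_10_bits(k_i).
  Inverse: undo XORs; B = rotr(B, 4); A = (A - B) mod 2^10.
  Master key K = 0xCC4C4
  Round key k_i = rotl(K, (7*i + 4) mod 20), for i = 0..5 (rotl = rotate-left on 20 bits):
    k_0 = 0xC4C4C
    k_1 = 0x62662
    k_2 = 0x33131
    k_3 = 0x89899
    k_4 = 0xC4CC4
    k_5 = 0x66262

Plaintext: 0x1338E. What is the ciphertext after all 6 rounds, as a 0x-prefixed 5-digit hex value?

s_0 = plaintext = 0x1338E
s_1 = Round(s_0, k_0) = 0xE5BFD
s_2 = Round(s_1, k_1) = 0x7C656
s_3 = Round(s_2, k_2) = 0x5D9A5
s_4 = Round(s_3, k_3) = 0xE0870
s_5 = Round(s_4, k_4) = 0xCD812
s_6 = Round(s_5, k_5) = 0x4A8B8

0x4A8B8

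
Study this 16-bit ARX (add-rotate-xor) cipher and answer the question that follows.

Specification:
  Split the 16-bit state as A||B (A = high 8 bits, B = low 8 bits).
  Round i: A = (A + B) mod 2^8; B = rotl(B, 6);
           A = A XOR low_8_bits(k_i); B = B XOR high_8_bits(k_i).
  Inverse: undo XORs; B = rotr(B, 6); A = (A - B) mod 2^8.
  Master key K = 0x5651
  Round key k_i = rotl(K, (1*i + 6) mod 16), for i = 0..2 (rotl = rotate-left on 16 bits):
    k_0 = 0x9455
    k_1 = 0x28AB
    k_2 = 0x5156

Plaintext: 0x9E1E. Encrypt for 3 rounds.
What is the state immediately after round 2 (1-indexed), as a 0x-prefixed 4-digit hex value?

0x57EC

s_0 = plaintext = 0x9E1E
s_1 = Round(s_0, k_0) = 0xE913
s_2 = Round(s_1, k_1) = 0x57EC
s_3 = Round(s_2, k_2) = 0x156A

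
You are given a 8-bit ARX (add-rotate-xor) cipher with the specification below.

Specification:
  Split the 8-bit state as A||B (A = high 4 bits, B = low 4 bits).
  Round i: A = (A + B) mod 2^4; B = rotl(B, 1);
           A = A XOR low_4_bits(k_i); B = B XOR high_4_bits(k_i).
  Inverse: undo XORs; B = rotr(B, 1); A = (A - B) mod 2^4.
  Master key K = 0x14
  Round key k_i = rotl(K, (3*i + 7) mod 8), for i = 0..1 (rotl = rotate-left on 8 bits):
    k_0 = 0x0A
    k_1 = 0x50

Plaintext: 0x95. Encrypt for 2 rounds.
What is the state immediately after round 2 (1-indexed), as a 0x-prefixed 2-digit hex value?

s_0 = plaintext = 0x95
s_1 = Round(s_0, k_0) = 0x4A
s_2 = Round(s_1, k_1) = 0xE0

0xE0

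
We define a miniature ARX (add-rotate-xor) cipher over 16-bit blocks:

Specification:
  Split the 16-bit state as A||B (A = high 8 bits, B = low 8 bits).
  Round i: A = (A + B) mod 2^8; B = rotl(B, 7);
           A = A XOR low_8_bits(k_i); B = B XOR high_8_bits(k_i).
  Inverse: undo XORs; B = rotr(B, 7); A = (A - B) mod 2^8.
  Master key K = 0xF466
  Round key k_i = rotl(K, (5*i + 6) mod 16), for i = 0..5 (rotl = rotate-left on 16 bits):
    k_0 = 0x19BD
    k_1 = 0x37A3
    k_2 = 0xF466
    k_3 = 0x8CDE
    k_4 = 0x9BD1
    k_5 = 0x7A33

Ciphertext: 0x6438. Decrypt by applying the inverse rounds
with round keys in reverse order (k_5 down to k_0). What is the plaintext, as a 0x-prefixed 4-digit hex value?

0xF462

s_0 = ciphertext = 0x6438
s_1 = InvRound(s_0, k_5) = 0xD384
s_2 = InvRound(s_1, k_4) = 0xC43E
s_3 = InvRound(s_2, k_3) = 0xB565
s_4 = InvRound(s_3, k_2) = 0xB023
s_5 = InvRound(s_4, k_1) = 0xEB28
s_6 = InvRound(s_5, k_0) = 0xF462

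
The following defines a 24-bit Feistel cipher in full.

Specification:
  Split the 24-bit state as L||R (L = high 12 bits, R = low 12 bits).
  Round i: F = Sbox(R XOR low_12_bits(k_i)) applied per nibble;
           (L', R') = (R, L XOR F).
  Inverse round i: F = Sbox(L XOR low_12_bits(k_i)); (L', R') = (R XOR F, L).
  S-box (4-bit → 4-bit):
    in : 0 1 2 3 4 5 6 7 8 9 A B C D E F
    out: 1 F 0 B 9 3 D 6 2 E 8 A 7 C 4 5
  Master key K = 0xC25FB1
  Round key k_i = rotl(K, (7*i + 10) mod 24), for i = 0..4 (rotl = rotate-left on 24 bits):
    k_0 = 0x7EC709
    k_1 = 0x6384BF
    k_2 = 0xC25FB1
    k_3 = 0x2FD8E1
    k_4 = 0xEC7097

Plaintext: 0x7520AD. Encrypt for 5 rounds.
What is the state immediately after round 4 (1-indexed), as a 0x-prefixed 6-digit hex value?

0x6A87EA

s_0 = plaintext = 0x7520AD
s_1 = Round(s_0, k_0) = 0x0AD1DB
s_2 = Round(s_1, k_1) = 0x1DB374
s_3 = Round(s_2, k_2) = 0x3746A8
s_4 = Round(s_3, k_3) = 0x6A87EA
s_5 = Round(s_4, k_4) = 0x7EA0C4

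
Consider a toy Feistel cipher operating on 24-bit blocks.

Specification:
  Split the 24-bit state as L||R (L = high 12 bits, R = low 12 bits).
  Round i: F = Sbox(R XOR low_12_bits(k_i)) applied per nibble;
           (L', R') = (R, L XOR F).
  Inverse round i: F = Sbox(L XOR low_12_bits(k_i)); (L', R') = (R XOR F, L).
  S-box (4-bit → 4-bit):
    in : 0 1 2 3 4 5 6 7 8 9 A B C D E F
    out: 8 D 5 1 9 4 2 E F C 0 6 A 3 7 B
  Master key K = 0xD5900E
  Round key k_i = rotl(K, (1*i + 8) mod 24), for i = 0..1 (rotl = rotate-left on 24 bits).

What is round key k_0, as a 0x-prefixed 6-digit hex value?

K = 0xD5900E
k_0 = rotl(K, (1*0+8) mod 24) = rotl(K, 8) = 0x900ED5

0x900ED5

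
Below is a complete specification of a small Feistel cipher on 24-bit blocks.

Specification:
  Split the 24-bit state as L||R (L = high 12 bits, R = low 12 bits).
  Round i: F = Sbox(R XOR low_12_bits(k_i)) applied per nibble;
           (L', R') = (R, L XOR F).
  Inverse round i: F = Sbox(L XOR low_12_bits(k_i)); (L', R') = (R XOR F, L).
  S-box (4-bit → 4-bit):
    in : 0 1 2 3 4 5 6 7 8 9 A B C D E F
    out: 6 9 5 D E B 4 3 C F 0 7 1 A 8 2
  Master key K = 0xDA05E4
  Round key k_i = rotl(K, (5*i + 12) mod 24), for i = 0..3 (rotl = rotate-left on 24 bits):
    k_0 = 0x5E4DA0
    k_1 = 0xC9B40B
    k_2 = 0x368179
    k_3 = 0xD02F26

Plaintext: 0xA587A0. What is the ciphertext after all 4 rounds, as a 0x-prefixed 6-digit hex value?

0x25B541

s_0 = plaintext = 0xA587A0
s_1 = Round(s_0, k_0) = 0x7A0A3E
s_2 = Round(s_1, k_1) = 0xA3EF7B
s_3 = Round(s_2, k_2) = 0xF7B25B
s_4 = Round(s_3, k_3) = 0x25B541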